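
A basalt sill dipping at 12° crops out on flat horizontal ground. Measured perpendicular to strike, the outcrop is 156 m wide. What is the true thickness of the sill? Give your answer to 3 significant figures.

32.4 m

True thickness t = w · sin(dip) = 156 × sin 12°
t = 156 × 0.2079 = 32.434 m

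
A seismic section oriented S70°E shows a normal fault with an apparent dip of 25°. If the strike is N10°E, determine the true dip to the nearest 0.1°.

β = acute angle between strike N10°E and section S70°E = 80°.
tan δ = tan α / sin β = tan 25° / sin 80° = 0.4663 / 0.9848 = 0.4735
true dip = arctan 0.4735 = 25.34°

25.3°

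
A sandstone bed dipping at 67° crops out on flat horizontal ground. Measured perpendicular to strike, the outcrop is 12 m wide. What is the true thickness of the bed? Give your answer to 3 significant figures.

11.0 m

True thickness t = w · sin(dip) = 12 × sin 67°
t = 12 × 0.9205 = 11.046 m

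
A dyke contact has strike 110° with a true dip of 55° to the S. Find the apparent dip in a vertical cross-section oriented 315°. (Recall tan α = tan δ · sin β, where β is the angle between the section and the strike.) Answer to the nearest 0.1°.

31.1°

The section lies 25° from the strike.
tan α = tan 55° × sin 25° = 1.4281 × 0.4226 = 0.6036
apparent dip = arctan 0.6036 = 31.11°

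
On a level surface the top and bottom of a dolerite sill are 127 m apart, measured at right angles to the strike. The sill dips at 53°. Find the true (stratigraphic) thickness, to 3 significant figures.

101 m

True thickness t = w · sin(dip) = 127 × sin 53°
t = 127 × 0.7986 = 101.427 m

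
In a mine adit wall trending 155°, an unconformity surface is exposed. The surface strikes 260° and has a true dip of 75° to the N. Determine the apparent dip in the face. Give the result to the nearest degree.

Angle between strike (260°) and section (155°): β = 75°.
tan(apparent dip) = tan 75° · sin 75° = 3.6049
α = arctan(3.6049) = 74.50°

74°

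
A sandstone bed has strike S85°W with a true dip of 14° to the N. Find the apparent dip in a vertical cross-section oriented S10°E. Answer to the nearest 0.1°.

Angle between strike (S85°W) and section (S10°E): β = 85°.
tan(apparent dip) = tan 14° · sin 85° = 0.2484
apparent dip = arctan 0.2484 = 13.95°

13.9°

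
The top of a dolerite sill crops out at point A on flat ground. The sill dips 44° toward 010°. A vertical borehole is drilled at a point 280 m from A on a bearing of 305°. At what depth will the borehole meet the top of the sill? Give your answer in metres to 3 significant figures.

114 m

The hole lies 65° from the dip direction, so the down-dip offset is 280 × cos 65° = 118.33 m.
Depth = down-dip offset × tan(dip) = 118.33 × tan 44° = 118.33 × 0.9657
Depth = 114.27 m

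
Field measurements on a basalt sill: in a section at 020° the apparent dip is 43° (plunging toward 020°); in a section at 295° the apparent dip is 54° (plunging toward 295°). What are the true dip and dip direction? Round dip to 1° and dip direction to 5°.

Represent each trace as a vector plunging at its apparent dip toward its trend (east-north-up frame): v₁ = (0.250, 0.687, -0.682), v₂ = (-0.533, 0.248, -0.809).
Cross product v₁ × v₂ gives the pole to the plane: n ∝ (-0.387, 0.566, 0.428).
tan δ = √(n_x²+n_y²)/n_z = 0.685/0.428, so δ = 58.0°.
Dip direction = azimuth of (n_x, n_y) = atan2(-0.387, 0.566) = 326°.

true dip 58°, dip direction 325°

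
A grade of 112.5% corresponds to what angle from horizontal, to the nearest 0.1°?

tan θ = 112.5/100 = 1.1250
θ = arctan(1.1250) = 48.37°

48.4°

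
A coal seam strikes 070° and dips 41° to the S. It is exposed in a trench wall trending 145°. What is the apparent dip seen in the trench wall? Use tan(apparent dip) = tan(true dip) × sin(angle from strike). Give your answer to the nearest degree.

40°

The strike is 070° and the section trends 145°; the acute angle between them is β = 75°.
tan(apparent dip) = tan 41° · sin 75° = 0.8397
apparent dip = arctan 0.8397 = 40.02°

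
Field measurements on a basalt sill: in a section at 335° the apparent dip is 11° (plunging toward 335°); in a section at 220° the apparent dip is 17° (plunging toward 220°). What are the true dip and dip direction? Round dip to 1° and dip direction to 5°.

true dip 25°, dip direction 270°

The two traces are lines in the plane: v₁ = (sin 335°·cos 11°, cos 335°·cos 11°, −sin 11°), v₂ = (sin 220°·cos 17°, cos 220°·cos 17°, −sin 17°).
n = v₁ × v₂ = (-0.400, -0.004, 0.851) (taken with n_z > 0).
tan δ = √(n_x²+n_y²)/n_z = 0.400/0.851, so δ = 25.2°.
Dip direction = azimuth of (n_x, n_y) = atan2(-0.400, -0.004) = 269°.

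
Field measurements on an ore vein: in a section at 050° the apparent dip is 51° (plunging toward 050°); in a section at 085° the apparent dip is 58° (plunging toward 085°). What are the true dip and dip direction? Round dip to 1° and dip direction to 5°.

Each apparent-dip line lies in the plane. As unit vectors (x east, y north, z up), v₁ plunges 51°→050° and v₂ plunges 58°→085°.
The plane normal is n = v₁ × v₂ ∝ (0.307, 0.001, 0.191).
Dip δ = arctan(|n_h|/n_z) = arctan(0.307/0.191) = 58.1°.
The horizontal component of n points toward azimuth atan2(n_x, n_y) = 90°, the dip direction.

true dip 58°, dip direction 090°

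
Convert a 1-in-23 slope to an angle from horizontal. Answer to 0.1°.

2.5°

tan θ = 1/23 = 0.0435
θ = arctan(0.0435) = 2.49°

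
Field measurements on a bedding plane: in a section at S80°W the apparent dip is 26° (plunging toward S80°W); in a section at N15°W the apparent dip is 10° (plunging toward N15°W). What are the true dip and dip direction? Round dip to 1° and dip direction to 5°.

The two traces are lines in the plane: v₁ = (sin 260°·cos 26°, cos 260°·cos 26°, −sin 26°), v₂ = (sin 345°·cos 10°, cos 345°·cos 10°, −sin 10°).
The plane normal is n = v₁ × v₂ ∝ (-0.444, 0.042, 0.882).
True dip = arccos(n_z / |n|) = arccos(0.8923) = 26.8°.
Dip direction = atan2(-0.444, 0.042) = 275° (azimuth of n's horizontal projection).

true dip 27°, dip direction 275°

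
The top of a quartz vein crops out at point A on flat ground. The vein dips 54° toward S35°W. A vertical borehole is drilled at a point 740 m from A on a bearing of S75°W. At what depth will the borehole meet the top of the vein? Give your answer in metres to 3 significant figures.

780 m

The hole lies 40° from the dip direction, so the down-dip offset is 740 × cos 40° = 566.87 m.
Depth = down-dip offset × tan(dip) = 566.87 × tan 54° = 566.87 × 1.3764
Depth = 780.23 m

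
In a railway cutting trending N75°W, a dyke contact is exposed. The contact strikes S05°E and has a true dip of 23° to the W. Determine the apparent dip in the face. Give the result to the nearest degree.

Angle between strike (S05°E) and section (N75°W): β = 70°.
tan(apparent dip) = tan 23° · sin 70° = 0.3989
apparent dip = arctan 0.3989 = 21.75°

22°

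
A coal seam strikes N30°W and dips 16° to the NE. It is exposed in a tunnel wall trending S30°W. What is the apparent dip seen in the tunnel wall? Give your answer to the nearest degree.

14°

The section lies 60° from the strike.
tan α = tan 16° × sin 60° = 0.2867 × 0.8660 = 0.2483
α = arctan(0.2483) = 13.95°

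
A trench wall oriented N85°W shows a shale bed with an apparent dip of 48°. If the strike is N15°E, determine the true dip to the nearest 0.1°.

48.4°

The section is 80° from the strike.
tan(true dip) = tan 48° / sin 80° = 1.1277
δ = arctan(1.1277) = 48.44°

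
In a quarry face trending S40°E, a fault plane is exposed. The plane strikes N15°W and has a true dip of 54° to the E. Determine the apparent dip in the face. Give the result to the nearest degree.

Angle between strike (N15°W) and section (S40°E): β = 25°.
tan α = tan 54° × sin 25° = 1.3764 × 0.4226 = 0.5817
apparent dip = arctan 0.5817 = 30.19°

30°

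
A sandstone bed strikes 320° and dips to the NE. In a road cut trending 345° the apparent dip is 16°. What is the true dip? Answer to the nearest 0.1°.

34.2°

The section is 25° from the strike.
tan δ = tan α / sin β = tan 16° / sin 25° = 0.2867 / 0.4226 = 0.6785
δ = arctan(0.6785) = 34.16°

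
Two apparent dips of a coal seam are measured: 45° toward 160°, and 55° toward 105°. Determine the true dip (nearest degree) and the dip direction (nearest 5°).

The two traces are lines in the plane: v₁ = (sin 160°·cos 45°, cos 160°·cos 45°, −sin 45°), v₂ = (sin 105°·cos 55°, cos 105°·cos 55°, −sin 55°).
n = v₁ × v₂ = (0.439, -0.194, 0.332) (taken with n_z > 0).
True dip = arccos(n_z / |n|) = arccos(0.5690) = 55.3°.
Dip direction = atan2(0.439, -0.194) = 114° (azimuth of n's horizontal projection).

true dip 55°, dip direction 115°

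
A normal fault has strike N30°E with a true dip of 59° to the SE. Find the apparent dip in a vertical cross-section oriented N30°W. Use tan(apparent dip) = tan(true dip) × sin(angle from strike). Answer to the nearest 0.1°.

55.2°

Angle between strike (N30°E) and section (N30°W): β = 60°.
tan(apparent dip) = tan 59° · sin 60° = 1.4413
α = arctan(1.4413) = 55.25°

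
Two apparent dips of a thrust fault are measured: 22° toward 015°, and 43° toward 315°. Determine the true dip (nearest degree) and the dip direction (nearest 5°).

The two traces are lines in the plane: v₁ = (sin 15°·cos 22°, cos 15°·cos 22°, −sin 22°), v₂ = (sin 315°·cos 43°, cos 315°·cos 43°, −sin 43°).
The plane normal is n = v₁ × v₂ ∝ (-0.417, 0.357, 0.587).
True dip = arccos(n_z / |n|) = arccos(0.7303) = 43.1°.
Dip direction = atan2(-0.417, 0.357) = 311° (azimuth of n's horizontal projection).

true dip 43°, dip direction 310°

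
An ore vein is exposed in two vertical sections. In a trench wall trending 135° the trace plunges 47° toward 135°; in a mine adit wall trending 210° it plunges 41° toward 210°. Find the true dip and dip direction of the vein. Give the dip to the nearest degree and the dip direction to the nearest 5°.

Each apparent-dip line lies in the plane. As unit vectors (x east, y north, z up), v₁ plunges 47°→135° and v₂ plunges 41°→210°.
n = v₁ × v₂ = (0.162, -0.592, 0.497) (taken with n_z > 0).
True dip = arccos(n_z / |n|) = arccos(0.6293) = 51.0°.
The horizontal component of n points toward azimuth atan2(n_x, n_y) = 165°, the dip direction.

true dip 51°, dip direction 165°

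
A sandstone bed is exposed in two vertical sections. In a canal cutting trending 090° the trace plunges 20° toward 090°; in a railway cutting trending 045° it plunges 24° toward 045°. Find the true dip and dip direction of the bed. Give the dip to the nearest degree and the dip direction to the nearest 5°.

Each apparent-dip line lies in the plane. As unit vectors (x east, y north, z up), v₁ plunges 20°→090° and v₂ plunges 24°→045°.
Cross product v₁ × v₂ gives the pole to the plane: n ∝ (0.221, 0.161, 0.607).
Dip δ = arctan(|n_h|/n_z) = arctan(0.274/0.607) = 24.3°.
Dip direction = atan2(0.221, 0.161) = 54° (azimuth of n's horizontal projection).

true dip 24°, dip direction 055°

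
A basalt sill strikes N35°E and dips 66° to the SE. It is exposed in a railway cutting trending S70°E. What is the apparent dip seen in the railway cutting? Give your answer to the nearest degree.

65°

The section lies 75° from the strike.
tan(apparent dip) = tan 66° · sin 75° = 2.1695
α = arctan(2.1695) = 65.25°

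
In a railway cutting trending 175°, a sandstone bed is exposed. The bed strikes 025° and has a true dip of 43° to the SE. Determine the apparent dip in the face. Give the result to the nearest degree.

25°

The strike is 025° and the section trends 175°; the acute angle between them is β = 30°.
tan α = tan 43° × sin 30° = 0.9325 × 0.5000 = 0.4663
apparent dip = arctan 0.4663 = 25.00°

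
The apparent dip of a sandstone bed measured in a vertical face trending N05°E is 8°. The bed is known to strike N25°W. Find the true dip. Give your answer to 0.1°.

β = acute angle between strike N25°W and section N05°E = 30°.
tan(true dip) = tan 8° / sin 30° = 0.2811
δ = arctan(0.2811) = 15.70°

15.7°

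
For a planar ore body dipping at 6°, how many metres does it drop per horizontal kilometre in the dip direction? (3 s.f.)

drop per km = 1000 × tan 6° = 1000 × 0.1051

105 m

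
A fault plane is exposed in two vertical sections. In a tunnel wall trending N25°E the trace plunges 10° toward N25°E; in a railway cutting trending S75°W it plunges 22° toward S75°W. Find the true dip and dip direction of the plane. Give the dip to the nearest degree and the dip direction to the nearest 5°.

Each apparent-dip line lies in the plane. As unit vectors (x east, y north, z up), v₁ plunges 10°→N25°E and v₂ plunges 22°→S75°W.
The plane normal is n = v₁ × v₂ ∝ (-0.376, 0.311, 0.699).
Dip δ = arctan(|n_h|/n_z) = arctan(0.488/0.699) = 34.9°.
Dip direction = atan2(-0.376, 0.311) = 310° (azimuth of n's horizontal projection).

true dip 35°, dip direction 310°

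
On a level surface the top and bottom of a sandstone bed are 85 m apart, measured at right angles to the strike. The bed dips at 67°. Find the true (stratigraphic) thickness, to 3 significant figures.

True thickness t = w · sin(dip) = 85 × sin 67°
t = 85 × 0.9205 = 78.243 m

78.2 m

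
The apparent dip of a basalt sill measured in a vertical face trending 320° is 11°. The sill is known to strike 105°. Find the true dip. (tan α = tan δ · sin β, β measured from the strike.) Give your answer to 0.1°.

18.7°

β = acute angle between strike 105° and section 320° = 35°.
tan δ = tan α / sin β = tan 11° / sin 35° = 0.1944 / 0.5736 = 0.3389
δ = arctan(0.3389) = 18.72°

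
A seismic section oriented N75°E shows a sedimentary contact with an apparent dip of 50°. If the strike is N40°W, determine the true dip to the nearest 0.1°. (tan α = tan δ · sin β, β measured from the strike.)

The section is 65° from the strike.
tan(true dip) = tan 50° / sin 65° = 1.3150
δ = arctan(1.3150) = 52.75°

52.7°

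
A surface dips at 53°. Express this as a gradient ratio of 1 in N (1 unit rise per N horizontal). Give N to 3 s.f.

1 : N means tan θ = 1/N, so N = 1/tan 53° = 1/1.3270

1 in 0.754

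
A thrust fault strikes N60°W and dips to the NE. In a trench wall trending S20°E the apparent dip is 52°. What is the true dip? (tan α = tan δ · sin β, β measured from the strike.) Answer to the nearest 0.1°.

The section is 40° from the strike.
tan δ = tan α / sin β = tan 52° / sin 40° = 1.2799 / 0.6428 = 1.9912
δ = arctan(1.9912) = 63.33°

63.3°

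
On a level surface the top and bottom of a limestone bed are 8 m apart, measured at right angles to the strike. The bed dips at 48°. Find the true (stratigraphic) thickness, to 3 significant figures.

5.95 m

True thickness t = w · sin(dip) = 8 × sin 48°
t = 8 × 0.7431 = 5.945 m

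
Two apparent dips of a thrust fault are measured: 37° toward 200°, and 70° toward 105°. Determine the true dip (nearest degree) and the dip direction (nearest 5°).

The two traces are lines in the plane: v₁ = (sin 200°·cos 37°, cos 200°·cos 37°, −sin 37°), v₂ = (sin 105°·cos 70°, cos 105°·cos 70°, −sin 70°).
The plane normal is n = v₁ × v₂ ∝ (0.652, -0.455, 0.272).
True dip = arccos(n_z / |n|) = arccos(0.3237) = 71.1°.
The horizontal component of n points toward azimuth atan2(n_x, n_y) = 125°, the dip direction.

true dip 71°, dip direction 125°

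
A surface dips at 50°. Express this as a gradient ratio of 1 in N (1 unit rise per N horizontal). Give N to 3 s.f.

1 : N means tan θ = 1/N, so N = 1/tan 50° = 1/1.1918

1 in 0.839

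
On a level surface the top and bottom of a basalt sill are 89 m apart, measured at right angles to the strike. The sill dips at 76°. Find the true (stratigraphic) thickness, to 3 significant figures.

86.4 m

True thickness t = w · sin(dip) = 89 × sin 76°
t = 89 × 0.9703 = 86.356 m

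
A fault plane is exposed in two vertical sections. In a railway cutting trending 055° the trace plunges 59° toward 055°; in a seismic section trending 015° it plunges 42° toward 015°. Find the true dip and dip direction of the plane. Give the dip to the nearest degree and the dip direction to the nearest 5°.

The two traces are lines in the plane: v₁ = (sin 55°·cos 59°, cos 55°·cos 59°, −sin 59°), v₂ = (sin 15°·cos 42°, cos 15°·cos 42°, −sin 42°).
Cross product v₁ × v₂ gives the pole to the plane: n ∝ (0.418, 0.117, 0.246).
tan δ = √(n_x²+n_y²)/n_z = 0.434/0.246, so δ = 60.4°.
Dip direction = azimuth of (n_x, n_y) = atan2(0.418, 0.117) = 74°.

true dip 60°, dip direction 075°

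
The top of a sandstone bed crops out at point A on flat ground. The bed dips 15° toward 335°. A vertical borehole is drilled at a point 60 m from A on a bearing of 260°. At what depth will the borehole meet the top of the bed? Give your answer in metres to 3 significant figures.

The hole lies 75° from the dip direction, so the down-dip offset is 60 × cos 75° = 15.53 m.
Depth = down-dip offset × tan(dip) = 15.53 × tan 15° = 15.53 × 0.2679
Depth = 4.16 m

4.16 m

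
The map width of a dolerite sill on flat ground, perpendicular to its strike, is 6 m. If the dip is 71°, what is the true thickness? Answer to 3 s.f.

5.67 m

True thickness t = w · sin(dip) = 6 × sin 71°
t = 6 × 0.9455 = 5.673 m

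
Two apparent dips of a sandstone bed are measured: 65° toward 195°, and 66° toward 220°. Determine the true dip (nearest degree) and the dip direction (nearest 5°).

true dip 66°, dip direction 215°

Represent each trace as a vector plunging at its apparent dip toward its trend (east-north-up frame): v₁ = (-0.109, -0.408, -0.906), v₂ = (-0.261, -0.312, -0.914).
Cross product v₁ × v₂ gives the pole to the plane: n ∝ (-0.091, -0.137, 0.073).
True dip = arccos(n_z / |n|) = arccos(0.4045) = 66.1°.
Dip direction = atan2(-0.091, -0.137) = 213° (azimuth of n's horizontal projection).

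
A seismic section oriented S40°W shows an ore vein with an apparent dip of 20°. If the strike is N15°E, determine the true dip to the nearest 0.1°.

β = acute angle between strike N15°E and section S40°W = 25°.
tan(true dip) = tan 20° / sin 25° = 0.8612
δ = arctan(0.8612) = 40.74°

40.7°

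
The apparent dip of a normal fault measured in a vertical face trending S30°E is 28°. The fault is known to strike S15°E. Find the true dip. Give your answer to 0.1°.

64.0°

β = acute angle between strike S15°E and section S30°E = 15°.
tan(true dip) = tan 28° / sin 15° = 2.0544
true dip = arctan 2.0544 = 64.04°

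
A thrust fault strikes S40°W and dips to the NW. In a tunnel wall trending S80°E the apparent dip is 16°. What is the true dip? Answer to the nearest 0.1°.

18.3°

β = acute angle between strike S40°W and section S80°E = 60°.
tan(true dip) = tan 16° / sin 60° = 0.3311
δ = arctan(0.3311) = 18.32°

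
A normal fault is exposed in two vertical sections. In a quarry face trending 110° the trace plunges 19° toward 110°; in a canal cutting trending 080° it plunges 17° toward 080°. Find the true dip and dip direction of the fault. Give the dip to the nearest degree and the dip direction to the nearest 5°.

true dip 19°, dip direction 105°

The two traces are lines in the plane: v₁ = (sin 110°·cos 19°, cos 110°·cos 19°, −sin 19°), v₂ = (sin 80°·cos 17°, cos 80°·cos 17°, −sin 17°).
The plane normal is n = v₁ × v₂ ∝ (0.149, -0.047, 0.452).
Dip δ = arctan(|n_h|/n_z) = arctan(0.156/0.452) = 19.0°.
Dip direction = atan2(0.149, -0.047) = 107° (azimuth of n's horizontal projection).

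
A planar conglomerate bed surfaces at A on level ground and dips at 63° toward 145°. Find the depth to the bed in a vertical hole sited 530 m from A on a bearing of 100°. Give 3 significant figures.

736 m

The hole lies 45° from the dip direction, so the down-dip offset is 530 × cos 45° = 374.77 m.
Depth = down-dip offset × tan(dip) = 374.77 × tan 63° = 374.77 × 1.9626
Depth = 735.52 m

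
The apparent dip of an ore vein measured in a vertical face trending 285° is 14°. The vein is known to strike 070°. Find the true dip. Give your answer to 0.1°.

β = acute angle between strike 070° and section 285° = 35°.
tan δ = tan α / sin β = tan 14° / sin 35° = 0.2493 / 0.5736 = 0.4347
δ = arctan(0.4347) = 23.49°

23.5°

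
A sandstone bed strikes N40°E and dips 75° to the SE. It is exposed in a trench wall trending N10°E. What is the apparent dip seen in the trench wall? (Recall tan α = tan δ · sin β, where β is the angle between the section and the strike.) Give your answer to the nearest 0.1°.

61.8°

Angle between strike (N40°E) and section (N10°E): β = 30°.
tan α = tan 75° × sin 30° = 3.7321 × 0.5000 = 1.8660
α = arctan(1.8660) = 61.81°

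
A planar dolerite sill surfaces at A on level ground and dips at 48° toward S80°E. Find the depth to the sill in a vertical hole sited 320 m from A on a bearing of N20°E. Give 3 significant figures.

The hole lies 80° from the dip direction, so the down-dip offset is 320 × cos 80° = 55.57 m.
Depth = down-dip offset × tan(dip) = 55.57 × tan 48° = 55.57 × 1.1106
Depth = 61.71 m

61.7 m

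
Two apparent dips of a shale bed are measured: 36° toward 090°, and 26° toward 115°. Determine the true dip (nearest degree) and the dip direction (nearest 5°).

true dip 40°, dip direction 060°

The two traces are lines in the plane: v₁ = (sin 90°·cos 36°, cos 90°·cos 36°, −sin 36°), v₂ = (sin 115°·cos 26°, cos 115°·cos 26°, −sin 26°).
n = v₁ × v₂ = (0.223, 0.124, 0.307) (taken with n_z > 0).
Dip δ = arctan(|n_h|/n_z) = arctan(0.255/0.307) = 39.7°.
Dip direction = azimuth of (n_x, n_y) = atan2(0.223, 0.124) = 61°.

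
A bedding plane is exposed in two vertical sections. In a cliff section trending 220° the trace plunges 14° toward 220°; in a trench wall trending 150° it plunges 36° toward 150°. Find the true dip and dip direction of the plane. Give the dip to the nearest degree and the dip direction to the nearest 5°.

true dip 36°, dip direction 150°

Each apparent-dip line lies in the plane. As unit vectors (x east, y north, z up), v₁ plunges 14°→220° and v₂ plunges 36°→150°.
Cross product v₁ × v₂ gives the pole to the plane: n ∝ (0.267, -0.464, 0.738).
Dip δ = arctan(|n_h|/n_z) = arctan(0.536/0.738) = 36.0°.
The horizontal component of n points toward azimuth atan2(n_x, n_y) = 150°, the dip direction.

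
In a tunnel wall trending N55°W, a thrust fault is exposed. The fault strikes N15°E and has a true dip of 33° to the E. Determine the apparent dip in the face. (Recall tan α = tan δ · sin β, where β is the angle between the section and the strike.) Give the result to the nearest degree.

31°

Angle between strike (N15°E) and section (N55°W): β = 70°.
tan α = tan 33° × sin 70° = 0.6494 × 0.9397 = 0.6102
apparent dip = arctan 0.6102 = 31.39°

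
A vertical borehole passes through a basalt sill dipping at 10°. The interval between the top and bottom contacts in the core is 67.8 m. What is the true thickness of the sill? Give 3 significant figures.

True thickness t = h · cos(dip) = 67.8 × cos 10°
t = 67.8 × 0.9848 = 66.770 m

66.8 m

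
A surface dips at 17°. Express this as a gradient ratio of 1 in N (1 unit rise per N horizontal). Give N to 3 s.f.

1 in 3.27

1 : N means tan θ = 1/N, so N = 1/tan 17° = 1/0.3057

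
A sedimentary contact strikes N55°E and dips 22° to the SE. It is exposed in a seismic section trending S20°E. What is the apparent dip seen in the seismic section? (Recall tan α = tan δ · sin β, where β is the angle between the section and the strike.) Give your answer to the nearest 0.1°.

The section lies 75° from the strike.
tan α = tan 22° × sin 75° = 0.4040 × 0.9659 = 0.3903
α = arctan(0.3903) = 21.32°

21.3°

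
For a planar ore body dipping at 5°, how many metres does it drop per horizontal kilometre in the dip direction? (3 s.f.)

87.5 m

drop per km = 1000 × tan 5° = 1000 × 0.0875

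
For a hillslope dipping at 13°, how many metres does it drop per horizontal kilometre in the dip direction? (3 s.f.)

231 m

drop per km = 1000 × tan 13° = 1000 × 0.2309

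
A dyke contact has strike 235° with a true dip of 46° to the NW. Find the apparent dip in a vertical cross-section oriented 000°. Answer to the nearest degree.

40°

Angle between strike (235°) and section (000°): β = 55°.
tan α = tan 46° × sin 55° = 1.0355 × 0.8192 = 0.8483
α = arctan(0.8483) = 40.31°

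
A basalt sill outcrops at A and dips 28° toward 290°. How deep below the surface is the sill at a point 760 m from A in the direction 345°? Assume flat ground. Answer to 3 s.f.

232 m

The hole lies 55° from the dip direction, so the down-dip offset is 760 × cos 55° = 435.92 m.
Depth = down-dip offset × tan(dip) = 435.92 × tan 28° = 435.92 × 0.5317
Depth = 231.78 m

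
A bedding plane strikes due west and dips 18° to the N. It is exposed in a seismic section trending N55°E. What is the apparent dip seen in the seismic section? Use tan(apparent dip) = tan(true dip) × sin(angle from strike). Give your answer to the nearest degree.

The strike is due west and the section trends N55°E; the acute angle between them is β = 35°.
tan α = tan 18° × sin 35° = 0.3249 × 0.5736 = 0.1864
apparent dip = arctan 0.1864 = 10.56°

11°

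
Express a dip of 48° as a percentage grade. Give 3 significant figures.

111%

grade % = 100 × tan 48° = 100 × 1.1106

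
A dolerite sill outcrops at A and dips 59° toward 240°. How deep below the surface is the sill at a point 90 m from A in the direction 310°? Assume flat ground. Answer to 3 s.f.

The hole lies 70° from the dip direction, so the down-dip offset is 90 × cos 70° = 30.78 m.
Depth = down-dip offset × tan(dip) = 30.78 × tan 59° = 30.78 × 1.6643
Depth = 51.23 m

51.2 m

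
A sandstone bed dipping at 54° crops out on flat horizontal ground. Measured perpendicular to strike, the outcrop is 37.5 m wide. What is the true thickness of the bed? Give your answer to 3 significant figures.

30.3 m

True thickness t = w · sin(dip) = 37.5 × sin 54°
t = 37.5 × 0.8090 = 30.338 m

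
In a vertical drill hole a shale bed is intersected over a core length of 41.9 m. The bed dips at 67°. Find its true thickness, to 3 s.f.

16.4 m

True thickness t = h · cos(dip) = 41.9 × cos 67°
t = 41.9 × 0.3907 = 16.372 m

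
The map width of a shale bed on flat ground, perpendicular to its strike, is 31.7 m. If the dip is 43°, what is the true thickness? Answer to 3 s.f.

True thickness t = w · sin(dip) = 31.7 × sin 43°
t = 31.7 × 0.6820 = 21.619 m

21.6 m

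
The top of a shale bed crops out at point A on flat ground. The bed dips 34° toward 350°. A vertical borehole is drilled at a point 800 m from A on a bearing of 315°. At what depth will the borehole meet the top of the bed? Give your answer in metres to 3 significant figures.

442 m

The hole lies 35° from the dip direction, so the down-dip offset is 800 × cos 35° = 655.32 m.
Depth = down-dip offset × tan(dip) = 655.32 × tan 34° = 655.32 × 0.6745
Depth = 442.02 m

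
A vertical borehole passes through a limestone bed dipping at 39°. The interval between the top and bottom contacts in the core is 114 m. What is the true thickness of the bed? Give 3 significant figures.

True thickness t = h · cos(dip) = 114 × cos 39°
t = 114 × 0.7771 = 88.595 m

88.6 m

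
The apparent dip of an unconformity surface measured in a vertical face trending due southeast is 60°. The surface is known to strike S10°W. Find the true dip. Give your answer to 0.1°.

β = acute angle between strike S10°W and section due southeast = 55°.
tan(true dip) = tan 60° / sin 55° = 2.1144
δ = arctan(2.1144) = 64.69°

64.7°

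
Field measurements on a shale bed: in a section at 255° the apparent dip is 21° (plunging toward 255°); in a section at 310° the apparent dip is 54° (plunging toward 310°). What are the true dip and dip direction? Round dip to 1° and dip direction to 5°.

true dip 56°, dip direction 330°

Each apparent-dip line lies in the plane. As unit vectors (x east, y north, z up), v₁ plunges 21°→255° and v₂ plunges 54°→310°.
The plane normal is n = v₁ × v₂ ∝ (-0.331, 0.568, 0.450).
tan δ = √(n_x²+n_y²)/n_z = 0.658/0.450, so δ = 55.6°.
Dip direction = atan2(-0.331, 0.568) = 330° (azimuth of n's horizontal projection).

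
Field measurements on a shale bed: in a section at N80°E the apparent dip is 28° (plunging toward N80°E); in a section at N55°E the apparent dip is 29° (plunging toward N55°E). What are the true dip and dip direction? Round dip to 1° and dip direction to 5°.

Each apparent-dip line lies in the plane. As unit vectors (x east, y north, z up), v₁ plunges 28°→N80°E and v₂ plunges 29°→N55°E.
n = v₁ × v₂ = (0.161, 0.085, 0.326) (taken with n_z > 0).
Dip δ = arctan(|n_h|/n_z) = arctan(0.182/0.326) = 29.2°.
Dip direction = atan2(0.161, 0.085) = 62° (azimuth of n's horizontal projection).

true dip 29°, dip direction 060°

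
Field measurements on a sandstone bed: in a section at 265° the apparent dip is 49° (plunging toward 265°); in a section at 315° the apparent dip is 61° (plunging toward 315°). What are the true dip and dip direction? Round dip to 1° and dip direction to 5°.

true dip 61°, dip direction 315°

Represent each trace as a vector plunging at its apparent dip toward its trend (east-north-up frame): v₁ = (-0.654, -0.057, -0.755), v₂ = (-0.343, 0.343, -0.875).
n = v₁ × v₂ = (-0.309, 0.313, 0.244) (taken with n_z > 0).
True dip = arccos(n_z / |n|) = arccos(0.4848) = 61.0°.
Dip direction = atan2(-0.309, 0.313) = 315° (azimuth of n's horizontal projection).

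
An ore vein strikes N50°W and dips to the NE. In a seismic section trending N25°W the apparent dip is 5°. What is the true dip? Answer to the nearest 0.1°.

11.7°

The section is 25° from the strike.
tan(true dip) = tan 5° / sin 25° = 0.2070
δ = arctan(0.2070) = 11.70°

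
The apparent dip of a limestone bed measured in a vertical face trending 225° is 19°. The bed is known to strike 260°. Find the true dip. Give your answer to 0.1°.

β = acute angle between strike 260° and section 225° = 35°.
tan δ = tan α / sin β = tan 19° / sin 35° = 0.3443 / 0.5736 = 0.6003
δ = arctan(0.6003) = 30.98°

31.0°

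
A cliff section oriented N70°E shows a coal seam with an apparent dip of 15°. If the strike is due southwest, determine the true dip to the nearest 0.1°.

32.4°

The section is 25° from the strike.
tan δ = tan α / sin β = tan 15° / sin 25° = 0.2679 / 0.4226 = 0.6340
true dip = arctan 0.6340 = 32.38°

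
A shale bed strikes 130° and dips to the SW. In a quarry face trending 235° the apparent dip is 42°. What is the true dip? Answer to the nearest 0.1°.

β = acute angle between strike 130° and section 235° = 75°.
tan(true dip) = tan 42° / sin 75° = 0.9322
true dip = arctan 0.9322 = 42.99°

43.0°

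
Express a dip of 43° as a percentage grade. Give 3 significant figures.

grade % = 100 × tan 43° = 100 × 0.9325

93.3%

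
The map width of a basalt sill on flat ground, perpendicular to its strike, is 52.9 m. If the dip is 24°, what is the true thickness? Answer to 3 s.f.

21.5 m

True thickness t = w · sin(dip) = 52.9 × sin 24°
t = 52.9 × 0.4067 = 21.516 m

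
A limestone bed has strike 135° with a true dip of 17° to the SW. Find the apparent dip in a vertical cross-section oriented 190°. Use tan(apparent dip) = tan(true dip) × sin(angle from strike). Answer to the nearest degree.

14°

The strike is 135° and the section trends 190°; the acute angle between them is β = 55°.
tan(apparent dip) = tan 17° · sin 55° = 0.2504
apparent dip = arctan 0.2504 = 14.06°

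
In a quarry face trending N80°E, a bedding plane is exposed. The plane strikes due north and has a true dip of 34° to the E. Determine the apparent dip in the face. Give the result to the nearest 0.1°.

Angle between strike (due north) and section (N80°E): β = 80°.
tan α = tan 34° × sin 80° = 0.6745 × 0.9848 = 0.6643
apparent dip = arctan 0.6643 = 33.59°

33.6°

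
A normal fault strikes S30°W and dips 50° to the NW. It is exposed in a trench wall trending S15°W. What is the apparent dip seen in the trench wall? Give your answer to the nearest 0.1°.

Angle between strike (S30°W) and section (S15°W): β = 15°.
tan α = tan 50° × sin 15° = 1.1918 × 0.2588 = 0.3084
apparent dip = arctan 0.3084 = 17.14°

17.1°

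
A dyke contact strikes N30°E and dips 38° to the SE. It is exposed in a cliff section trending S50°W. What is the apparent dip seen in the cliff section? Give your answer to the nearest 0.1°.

Angle between strike (N30°E) and section (S50°W): β = 20°.
tan α = tan 38° × sin 20° = 0.7813 × 0.3420 = 0.2672
apparent dip = arctan 0.2672 = 14.96°

15.0°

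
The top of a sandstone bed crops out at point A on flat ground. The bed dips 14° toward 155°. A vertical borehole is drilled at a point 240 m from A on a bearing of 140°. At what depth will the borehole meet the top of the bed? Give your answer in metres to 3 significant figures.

The hole lies 15° from the dip direction, so the down-dip offset is 240 × cos 15° = 231.82 m.
Depth = down-dip offset × tan(dip) = 231.82 × tan 14° = 231.82 × 0.2493
Depth = 57.80 m

57.8 m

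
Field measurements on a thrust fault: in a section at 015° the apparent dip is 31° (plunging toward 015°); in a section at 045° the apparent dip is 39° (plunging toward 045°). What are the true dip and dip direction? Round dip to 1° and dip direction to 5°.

true dip 40°, dip direction 060°

Each apparent-dip line lies in the plane. As unit vectors (x east, y north, z up), v₁ plunges 31°→015° and v₂ plunges 39°→045°.
Cross product v₁ × v₂ gives the pole to the plane: n ∝ (0.238, 0.143, 0.333).
Dip δ = arctan(|n_h|/n_z) = arctan(0.278/0.333) = 39.8°.
Dip direction = atan2(0.238, 0.143) = 59° (azimuth of n's horizontal projection).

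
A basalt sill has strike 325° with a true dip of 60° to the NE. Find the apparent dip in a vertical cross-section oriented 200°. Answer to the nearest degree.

The strike is 325° and the section trends 200°; the acute angle between them is β = 55°.
tan(apparent dip) = tan 60° · sin 55° = 1.4188
apparent dip = arctan 1.4188 = 54.82°

55°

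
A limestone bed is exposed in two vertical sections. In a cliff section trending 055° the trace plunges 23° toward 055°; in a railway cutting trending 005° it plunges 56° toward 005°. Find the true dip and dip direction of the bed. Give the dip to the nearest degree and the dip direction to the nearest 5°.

true dip 59°, dip direction 340°

Each apparent-dip line lies in the plane. As unit vectors (x east, y north, z up), v₁ plunges 23°→055° and v₂ plunges 56°→005°.
Cross product v₁ × v₂ gives the pole to the plane: n ∝ (-0.220, 0.606, 0.394).
True dip = arccos(n_z / |n|) = arccos(0.5217) = 58.6°.
Dip direction = azimuth of (n_x, n_y) = atan2(-0.220, 0.606) = 340°.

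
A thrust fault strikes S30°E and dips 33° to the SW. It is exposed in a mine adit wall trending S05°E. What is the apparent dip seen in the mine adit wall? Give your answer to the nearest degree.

15°

The strike is S30°E and the section trends S05°E; the acute angle between them is β = 25°.
tan(apparent dip) = tan 33° · sin 25° = 0.2745
apparent dip = arctan 0.2745 = 15.35°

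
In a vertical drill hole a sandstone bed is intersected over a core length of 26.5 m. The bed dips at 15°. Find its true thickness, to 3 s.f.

25.6 m

True thickness t = h · cos(dip) = 26.5 × cos 15°
t = 26.5 × 0.9659 = 25.597 m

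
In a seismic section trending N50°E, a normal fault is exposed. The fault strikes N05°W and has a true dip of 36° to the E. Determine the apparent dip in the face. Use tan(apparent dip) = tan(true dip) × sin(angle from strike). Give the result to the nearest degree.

The strike is N05°W and the section trends N50°E; the acute angle between them is β = 55°.
tan(apparent dip) = tan 36° · sin 55° = 0.5951
α = arctan(0.5951) = 30.76°

31°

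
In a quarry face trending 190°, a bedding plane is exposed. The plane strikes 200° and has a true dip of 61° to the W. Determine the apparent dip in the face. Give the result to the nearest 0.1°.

Angle between strike (200°) and section (190°): β = 10°.
tan(apparent dip) = tan 61° · sin 10° = 0.3133
apparent dip = arctan 0.3133 = 17.39°

17.4°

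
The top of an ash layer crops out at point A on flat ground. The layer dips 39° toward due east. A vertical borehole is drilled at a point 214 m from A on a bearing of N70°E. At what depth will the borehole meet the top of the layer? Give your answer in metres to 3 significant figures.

163 m

The hole lies 20° from the dip direction, so the down-dip offset is 214 × cos 20° = 201.09 m.
Depth = down-dip offset × tan(dip) = 201.09 × tan 39° = 201.09 × 0.8098
Depth = 162.84 m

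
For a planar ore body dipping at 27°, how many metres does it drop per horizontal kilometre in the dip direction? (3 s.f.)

drop per km = 1000 × tan 27° = 1000 × 0.5095

510 m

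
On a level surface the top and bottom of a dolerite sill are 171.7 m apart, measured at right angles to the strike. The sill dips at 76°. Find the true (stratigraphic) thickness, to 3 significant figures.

True thickness t = w · sin(dip) = 171.7 × sin 76°
t = 171.7 × 0.9703 = 166.600 m

167 m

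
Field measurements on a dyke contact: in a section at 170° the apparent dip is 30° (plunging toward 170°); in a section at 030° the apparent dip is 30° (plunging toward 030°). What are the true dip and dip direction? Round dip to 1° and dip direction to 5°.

true dip 59°, dip direction 100°

The two traces are lines in the plane: v₁ = (sin 170°·cos 30°, cos 170°·cos 30°, −sin 30°), v₂ = (sin 30°·cos 30°, cos 30°·cos 30°, −sin 30°).
The plane normal is n = v₁ × v₂ ∝ (0.801, -0.141, 0.482).
tan δ = √(n_x²+n_y²)/n_z = 0.814/0.482, so δ = 59.4°.
Dip direction = atan2(0.801, -0.141) = 100° (azimuth of n's horizontal projection).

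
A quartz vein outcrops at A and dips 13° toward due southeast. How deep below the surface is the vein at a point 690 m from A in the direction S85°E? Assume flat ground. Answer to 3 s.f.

122 m

The hole lies 40° from the dip direction, so the down-dip offset is 690 × cos 40° = 528.57 m.
Depth = down-dip offset × tan(dip) = 528.57 × tan 13° = 528.57 × 0.2309
Depth = 122.03 m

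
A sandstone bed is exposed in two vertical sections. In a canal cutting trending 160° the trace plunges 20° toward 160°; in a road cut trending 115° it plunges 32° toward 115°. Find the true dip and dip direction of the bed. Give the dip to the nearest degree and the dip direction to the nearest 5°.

true dip 32°, dip direction 105°

The two traces are lines in the plane: v₁ = (sin 160°·cos 20°, cos 160°·cos 20°, −sin 20°), v₂ = (sin 115°·cos 32°, cos 115°·cos 32°, −sin 32°).
n = v₁ × v₂ = (0.345, -0.093, 0.563) (taken with n_z > 0).
True dip = arccos(n_z / |n|) = arccos(0.8444) = 32.4°.
The horizontal component of n points toward azimuth atan2(n_x, n_y) = 105°, the dip direction.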